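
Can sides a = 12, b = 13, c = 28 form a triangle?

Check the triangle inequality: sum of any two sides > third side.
a + b vs c: 12 + 13 = 25 ≤ 28  ✗
a + c vs b: 12 + 28 = 40 > 13  ✓
b + c vs a: 13 + 28 = 41 > 12  ✓

No: 12 + 13 = 25 is not > 28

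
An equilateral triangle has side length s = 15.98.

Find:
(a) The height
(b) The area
(a) The height splits the triangle into two 30-60-90 halves: h = s·√3/2 = 15.98·1.73205/2 ≈ 27.6782/2 ≈ 13.8391
(b) Area = (√3/4)·s² = (√3/4)·15.98² = (√3/4)·255.3604 ≈ 0.433013·255.3604 ≈ 110.574

Height = 13.84, Area = 110.6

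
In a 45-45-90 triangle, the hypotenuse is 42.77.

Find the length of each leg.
In a 45-45-90 triangle hypotenuse = leg·√2, so leg = hypotenuse/√2.
Leg = 42.77/√2 ≈ 42.77/1.41421 ≈ 30.243

Each leg = 30.24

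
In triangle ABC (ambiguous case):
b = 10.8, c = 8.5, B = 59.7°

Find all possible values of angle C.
b/sin(B) = c/sin(C)  ⇒  sin(C) = c·sin(B)/b = 8.5·sin(59.7°)/10.8
sin(59.7°) ≈ 0.863396
sin(C) ≈ 8.5·0.863396/10.8 ≈ 7.33886/10.8 ≈ 0.679524
Candidate 1: C₁ = arcsin(0.679524) ≈ 42.8065°  →  A = 180° − 59.7° − 42.8065° ≈ 77.4935° > 0, valid
Candidate 2: C₂ = 180° − C₁ ≈ 137.194°  →  A = 180° − 59.7° − 137.194° ≈ -16.8935° ≤ 0, not a valid triangle

C = 42.81° (one solution)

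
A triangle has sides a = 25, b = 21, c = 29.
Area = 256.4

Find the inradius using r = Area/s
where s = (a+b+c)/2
s = (25 + 21 + 29)/2 = 75/2 = 37.5
r = Area/s = 256.4/37.5 ≈ 6.83733

r = 6.837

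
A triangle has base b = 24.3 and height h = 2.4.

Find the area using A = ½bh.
A = ½·b·h = ½·24.3·2.4 = ½·58.32 = 29.16

Area = 29.16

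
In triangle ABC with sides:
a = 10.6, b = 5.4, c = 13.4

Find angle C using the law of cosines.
c² = a² + b² − 2ab·cos(C)  ⇒  cos(C) = (a² + b² − c²)/(2ab)
cos(C) = (10.6² + 5.4² − 13.4²)/(2·10.6·5.4) = (112.36 + 29.16 − 179.56)/114.48 = -38.04/114.48 ≈ -0.332285
C = arccos(-0.332285) ≈ 109.408°

C = 109.4°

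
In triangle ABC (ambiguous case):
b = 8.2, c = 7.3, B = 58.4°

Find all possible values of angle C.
b/sin(B) = c/sin(C)  ⇒  sin(C) = c·sin(B)/b = 7.3·sin(58.4°)/8.2
sin(58.4°) ≈ 0.851727
sin(C) ≈ 7.3·0.851727/8.2 ≈ 6.21761/8.2 ≈ 0.758245
Candidate 1: C₁ = arcsin(0.758245) ≈ 49.3097°  →  A = 180° − 58.4° − 49.3097° ≈ 72.2903° > 0, valid
Candidate 2: C₂ = 180° − C₁ ≈ 130.69°  →  A = 180° − 58.4° − 130.69° ≈ -9.0903° ≤ 0, not a valid triangle

C = 49.31° (one solution)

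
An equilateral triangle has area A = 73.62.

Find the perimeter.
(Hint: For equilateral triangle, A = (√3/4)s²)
A = (√3/4)s²  ⇒  s² = 4A/√3 = 4·73.62/√3 = 294.48/1.73205 ≈ 170.018
s ≈ √170.018 ≈ 13.0391
Perimeter = 3s ≈ 3·13.0391 ≈ 39.1173

Perimeter = 39.12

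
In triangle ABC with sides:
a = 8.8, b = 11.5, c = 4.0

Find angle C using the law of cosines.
c² = a² + b² − 2ab·cos(C)  ⇒  cos(C) = (a² + b² − c²)/(2ab)
cos(C) = (8.8² + 11.5² − 4.0²)/(2·8.8·11.5) = (77.44 + 132.25 − 16)/202.4 = 193.69/202.4 ≈ 0.956966
C = arccos(0.956966) ≈ 16.8699°

C = 16.87°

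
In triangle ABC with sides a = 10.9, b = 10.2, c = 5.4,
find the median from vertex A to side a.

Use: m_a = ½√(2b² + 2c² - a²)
m_a = ½√(2·10.2² + 2·5.4² − 10.9²) = ½√(2·104.04 + 2·29.16 − 118.81) = ½√(208.08 + 58.32 − 118.81) = ½√147.59
√147.59 ≈ 12.1487, so m_a ≈ 6.07433

m_a = 6.074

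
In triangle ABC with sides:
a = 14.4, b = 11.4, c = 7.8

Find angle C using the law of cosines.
c² = a² + b² − 2ab·cos(C)  ⇒  cos(C) = (a² + b² − c²)/(2ab)
cos(C) = (14.4² + 11.4² − 7.8²)/(2·14.4·11.4) = (207.36 + 129.96 − 60.84)/328.32 = 276.48/328.32 ≈ 0.842105
C = arccos(0.842105) ≈ 32.6369°

C = 32.64°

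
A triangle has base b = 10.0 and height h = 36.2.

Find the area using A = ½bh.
A = ½·b·h = ½·10.0·36.2 = ½·362 = 181

Area = 181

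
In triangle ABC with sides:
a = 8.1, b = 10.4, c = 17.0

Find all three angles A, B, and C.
Law of cosines for each angle (a² = 65.61, b² = 108.16, c² = 289):
cos(A) = (b² + c² − a²)/(2bc) = (108.16 + 289 − 65.61)/(2·10.4·17.0) = 331.55/353.6 ≈ 0.937641  ⇒  A ≈ 20.3408°
cos(B) = (a² + c² − b²)/(2ac) = (65.61 + 289 − 108.16)/(2·8.1·17.0) = 246.45/275.4 ≈ 0.89488  ⇒  B ≈ 26.507°
cos(C) = (a² + b² − c²)/(2ab) = (65.61 + 108.16 − 289)/(2·8.1·10.4) = -115.23/168.48 ≈ -0.683939  ⇒  C ≈ 133.152°
Check: A + B + C ≈ 180°

A = 20.34°, B = 26.51°, C = 133.2°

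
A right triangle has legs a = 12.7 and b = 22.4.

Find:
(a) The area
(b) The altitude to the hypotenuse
(a) The legs are perpendicular, so Area = ½·a·b = ½·12.7·22.4 = ½·284.48 = 142.24
(b) Hypotenuse c = √(a² + b²) = √(161.29 + 501.76) = √663.05 ≈ 25.7498
    Area = ½·c·h_c  ⇒  h_c = 2·Area/c = 284.48/25.7498 ≈ 11.0479

Area = 142.24, h_c = 11.05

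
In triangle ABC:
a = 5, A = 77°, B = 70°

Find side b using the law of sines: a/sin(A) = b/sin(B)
a/sin(A) = b/sin(B)  ⇒  b = a·sin(B)/sin(A) = 5·sin(70°)/sin(77°)
sin(70°) ≈ 0.939693, sin(77°) ≈ 0.97437
b ≈ 5·0.939693/0.97437 ≈ 4.69846/0.97437 ≈ 4.82205

b = 4.822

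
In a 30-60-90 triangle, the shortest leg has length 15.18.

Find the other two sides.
In a 30-60-90 triangle the sides are in ratio 1 : √3 : 2 (short leg : long leg : hypotenuse).
Long leg = 15.18·√3 ≈ 15.18·1.73205 ≈ 26.2925
Hypotenuse = 2·15.18 = 30.36

Long leg = 15.18√3 = 26.29, Hypotenuse = 30.36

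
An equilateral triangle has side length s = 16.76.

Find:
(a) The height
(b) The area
(a) The height splits the triangle into two 30-60-90 halves: h = s·√3/2 = 16.76·1.73205/2 ≈ 29.0292/2 ≈ 14.5146
(b) Area = (√3/4)·s² = (√3/4)·16.76² = (√3/4)·280.8976 ≈ 0.433013·280.8976 ≈ 121.632

Height = 14.51, Area = 121.6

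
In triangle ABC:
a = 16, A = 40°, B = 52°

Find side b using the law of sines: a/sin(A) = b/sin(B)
a/sin(A) = b/sin(B)  ⇒  b = a·sin(B)/sin(A) = 16·sin(52°)/sin(40°)
sin(52°) ≈ 0.788011, sin(40°) ≈ 0.642788
b ≈ 16·0.788011/0.642788 ≈ 12.6082/0.642788 ≈ 19.6148

b = 19.61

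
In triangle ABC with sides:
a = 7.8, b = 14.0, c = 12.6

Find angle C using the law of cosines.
c² = a² + b² − 2ab·cos(C)  ⇒  cos(C) = (a² + b² − c²)/(2ab)
cos(C) = (7.8² + 14.0² − 12.6²)/(2·7.8·14.0) = (60.84 + 196 − 158.76)/218.4 = 98.08/218.4 ≈ 0.449084
C = arccos(0.449084) ≈ 63.3151°

C = 63.32°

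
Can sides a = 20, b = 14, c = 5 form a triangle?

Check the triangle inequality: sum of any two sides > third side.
a + b vs c: 20 + 14 = 34 > 5  ✓
a + c vs b: 20 + 5 = 25 > 14  ✓
b + c vs a: 14 + 5 = 19 ≤ 20  ✗

No: 14 + 5 = 19 is not > 20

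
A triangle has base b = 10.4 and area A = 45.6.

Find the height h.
A = ½·b·h  ⇒  h = 2A/b = 2·45.6/10.4 = 91.2/10.4 ≈ 8.76923

h = 8.769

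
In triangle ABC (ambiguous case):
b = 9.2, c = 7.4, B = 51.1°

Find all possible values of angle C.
b/sin(B) = c/sin(C)  ⇒  sin(C) = c·sin(B)/b = 7.4·sin(51.1°)/9.2
sin(51.1°) ≈ 0.778243
sin(C) ≈ 7.4·0.778243/9.2 ≈ 5.759/9.2 ≈ 0.625978
Candidate 1: C₁ = arcsin(0.625978) ≈ 38.754°  →  A = 180° − 51.1° − 38.754° ≈ 90.146° > 0, valid
Candidate 2: C₂ = 180° − C₁ ≈ 141.246°  →  A = 180° − 51.1° − 141.246° ≈ -12.346° ≤ 0, not a valid triangle

C = 38.75° (one solution)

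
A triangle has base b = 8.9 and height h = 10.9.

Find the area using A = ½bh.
A = ½·b·h = ½·8.9·10.9 = ½·97.01 = 48.505

Area = 48.505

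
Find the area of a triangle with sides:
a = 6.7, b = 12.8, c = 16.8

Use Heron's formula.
s = (6.7 + 12.8 + 16.8)/2 = 36.3/2 = 18.15
s − a = 11.45, s − b = 5.35, s − c = 1.35
s(s−a)(s−b)(s−c) = 18.15·11.45·5.35·1.35 ≈ 1500.96
Area = √1500.96 ≈ 38.7422

Area = 38.74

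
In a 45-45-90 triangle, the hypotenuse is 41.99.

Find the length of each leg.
In a 45-45-90 triangle hypotenuse = leg·√2, so leg = hypotenuse/√2.
Leg = 41.99/√2 ≈ 41.99/1.41421 ≈ 29.6914

Each leg = 29.69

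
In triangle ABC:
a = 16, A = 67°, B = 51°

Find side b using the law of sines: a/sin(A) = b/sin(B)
a/sin(A) = b/sin(B)  ⇒  b = a·sin(B)/sin(A) = 16·sin(51°)/sin(67°)
sin(51°) ≈ 0.777146, sin(67°) ≈ 0.920505
b ≈ 16·0.777146/0.920505 ≈ 12.4343/0.920505 ≈ 13.5082

b = 13.51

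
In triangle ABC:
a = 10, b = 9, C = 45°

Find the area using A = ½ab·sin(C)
A = ½·a·b·sin(C) = ½·10·9·sin(45°)
sin(45°) ≈ 0.707107
A ≈ ½·90·0.707107 = 45·0.707107 ≈ 31.8198

Area = 31.82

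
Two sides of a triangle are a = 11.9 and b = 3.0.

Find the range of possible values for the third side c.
Triangle inequality: |a − b| < c < a + b
|a − b| = |11.9 − 3.0| = 8.9
a + b = 11.9 + 3.0 = 14.9

8.9 < c < 14.9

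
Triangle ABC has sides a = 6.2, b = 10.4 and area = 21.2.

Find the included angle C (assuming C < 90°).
Area = ½·a·b·sin(C)  ⇒  sin(C) = 2·Area/(a·b) = 2·21.2/(6.2·10.4) = 42.4/64.48 ≈ 0.657568
C = arcsin(0.657568) ≈ 41.1147° (taking the acute solution since C < 90°)

C = 41.11°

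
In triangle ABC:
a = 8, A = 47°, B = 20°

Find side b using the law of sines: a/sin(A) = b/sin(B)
a/sin(A) = b/sin(B)  ⇒  b = a·sin(B)/sin(A) = 8·sin(20°)/sin(47°)
sin(20°) ≈ 0.34202, sin(47°) ≈ 0.731354
b ≈ 8·0.34202/0.731354 ≈ 2.73616/0.731354 ≈ 3.74123

b = 3.741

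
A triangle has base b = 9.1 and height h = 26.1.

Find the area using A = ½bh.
A = ½·b·h = ½·9.1·26.1 = ½·237.51 = 118.755

Area = 118.755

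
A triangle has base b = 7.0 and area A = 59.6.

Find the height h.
A = ½·b·h  ⇒  h = 2A/b = 2·59.6/7.0 = 119.2/7.0 ≈ 17.0286

h = 17.03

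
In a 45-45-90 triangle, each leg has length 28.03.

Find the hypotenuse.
In a 45-45-90 triangle the sides are in ratio 1 : 1 : √2, so hypotenuse = leg·√2.
Hypotenuse = 28.03·√2 ≈ 28.03·1.41421 ≈ 39.6404

Hypotenuse = 28.03√2 = 39.64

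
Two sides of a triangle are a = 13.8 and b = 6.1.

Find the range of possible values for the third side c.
Triangle inequality: |a − b| < c < a + b
|a − b| = |13.8 − 6.1| = 7.7
a + b = 13.8 + 6.1 = 19.9

7.7 < c < 19.9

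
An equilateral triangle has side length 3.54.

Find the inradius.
r = Area/s with s the semi-perimeter.
Area = (√3/4)·3.54² = (√3/4)·12.5316 ≈ 0.433013·12.5316 ≈ 5.42634
s = 3·3.54/2 = 5.31
r ≈ 5.42634/5.31 ≈ 1.02191
(Equivalently r = side/(2√3) = 3.54/3.4641 ≈ 1.02191.)

r = 1.022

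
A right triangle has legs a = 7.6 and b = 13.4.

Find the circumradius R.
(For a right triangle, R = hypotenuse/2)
Hypotenuse c = √(a² + b²) = √(57.76 + 179.56) = √237.32 ≈ 15.4052
R = c/2 ≈ 15.4052/2 ≈ 7.7026

R = 7.703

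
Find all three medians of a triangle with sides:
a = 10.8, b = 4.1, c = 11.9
Median formula: m_a = ½√(2b² + 2c² − a²) (and cyclically). a² = 116.64, b² = 16.81, c² = 141.61.
m_a = ½√(2·16.81 + 2·141.61 − 116.64) = ½√200.2 ≈ ½·14.1492 ≈ 7.0746
m_b = ½√(2·116.64 + 2·141.61 − 16.81) = ½√499.69 ≈ ½·22.3537 ≈ 11.1769
m_c = ½√(2·116.64 + 2·16.81 − 141.61) = ½√125.29 ≈ ½·11.1933 ≈ 5.59665

m_a = 7.075, m_b = 11.18, m_c = 5.597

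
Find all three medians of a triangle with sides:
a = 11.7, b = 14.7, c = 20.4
Median formula: m_a = ½√(2b² + 2c² − a²) (and cyclically). a² = 136.89, b² = 216.09, c² = 416.16.
m_a = ½√(2·216.09 + 2·416.16 − 136.89) = ½√1127.61 ≈ ½·33.5799 ≈ 16.79
m_b = ½√(2·136.89 + 2·416.16 − 216.09) = ½√890.01 ≈ ½·29.833 ≈ 14.9165
m_c = ½√(2·136.89 + 2·216.09 − 416.16) = ½√289.8 ≈ ½·17.0235 ≈ 8.51176

m_a = 16.79, m_b = 14.92, m_c = 8.512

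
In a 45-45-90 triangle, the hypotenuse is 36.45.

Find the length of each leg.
In a 45-45-90 triangle hypotenuse = leg·√2, so leg = hypotenuse/√2.
Leg = 36.45/√2 ≈ 36.45/1.41421 ≈ 25.774

Each leg = 25.77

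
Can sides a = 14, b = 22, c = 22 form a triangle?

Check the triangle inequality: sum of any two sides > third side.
a + b vs c: 14 + 22 = 36 > 22  ✓
a + c vs b: 14 + 22 = 36 > 22  ✓
b + c vs a: 22 + 22 = 44 > 14  ✓

Yes, triangle inequality satisfied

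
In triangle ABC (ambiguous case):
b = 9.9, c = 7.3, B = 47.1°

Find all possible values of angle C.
b/sin(B) = c/sin(C)  ⇒  sin(C) = c·sin(B)/b = 7.3·sin(47.1°)/9.9
sin(47.1°) ≈ 0.732543
sin(C) ≈ 7.3·0.732543/9.9 ≈ 5.34756/9.9 ≈ 0.540158
Candidate 1: C₁ = arcsin(0.540158) ≈ 32.6944°  →  A = 180° − 47.1° − 32.6944° ≈ 100.206° > 0, valid
Candidate 2: C₂ = 180° − C₁ ≈ 147.306°  →  A = 180° − 47.1° − 147.306° ≈ -14.4056° ≤ 0, not a valid triangle

C = 32.69° (one solution)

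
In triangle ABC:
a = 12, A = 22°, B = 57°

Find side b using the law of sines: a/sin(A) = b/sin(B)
a/sin(A) = b/sin(B)  ⇒  b = a·sin(B)/sin(A) = 12·sin(57°)/sin(22°)
sin(57°) ≈ 0.838671, sin(22°) ≈ 0.374607
b ≈ 12·0.838671/0.374607 ≈ 10.064/0.374607 ≈ 26.8656

b = 26.87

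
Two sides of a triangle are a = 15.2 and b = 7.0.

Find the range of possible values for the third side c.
Triangle inequality: |a − b| < c < a + b
|a − b| = |15.2 − 7.0| = 8.2
a + b = 15.2 + 7.0 = 22.2

8.2 < c < 22.2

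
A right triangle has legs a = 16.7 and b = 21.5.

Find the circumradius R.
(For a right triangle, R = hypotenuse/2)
Hypotenuse c = √(a² + b²) = √(278.89 + 462.25) = √741.14 ≈ 27.2239
R = c/2 ≈ 27.2239/2 ≈ 13.6119

R = 13.61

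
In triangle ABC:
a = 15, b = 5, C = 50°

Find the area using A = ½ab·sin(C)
A = ½·a·b·sin(C) = ½·15·5·sin(50°)
sin(50°) ≈ 0.766044
A ≈ ½·75·0.766044 = 37.5·0.766044 ≈ 28.7267

Area = 28.73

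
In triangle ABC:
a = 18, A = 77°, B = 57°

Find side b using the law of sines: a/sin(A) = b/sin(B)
a/sin(A) = b/sin(B)  ⇒  b = a·sin(B)/sin(A) = 18·sin(57°)/sin(77°)
sin(57°) ≈ 0.838671, sin(77°) ≈ 0.97437
b ≈ 18·0.838671/0.97437 ≈ 15.0961/0.97437 ≈ 15.4932

b = 15.49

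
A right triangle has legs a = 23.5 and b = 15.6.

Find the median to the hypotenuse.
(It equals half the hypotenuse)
Hypotenuse c = √(a² + b²) = √(552.25 + 243.36) = √795.61 ≈ 28.2066
Median to hypotenuse = c/2 ≈ 28.2066/2 ≈ 14.1033

Median = 14.1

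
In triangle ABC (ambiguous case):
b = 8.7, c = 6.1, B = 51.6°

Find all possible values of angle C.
b/sin(B) = c/sin(C)  ⇒  sin(C) = c·sin(B)/b = 6.1·sin(51.6°)/8.7
sin(51.6°) ≈ 0.783693
sin(C) ≈ 6.1·0.783693/8.7 ≈ 4.78053/8.7 ≈ 0.549486
Candidate 1: C₁ = arcsin(0.549486) ≈ 33.3318°  →  A = 180° − 51.6° − 33.3318° ≈ 95.0682° > 0, valid
Candidate 2: C₂ = 180° − C₁ ≈ 146.668°  →  A = 180° − 51.6° − 146.668° ≈ -18.2682° ≤ 0, not a valid triangle

C = 33.33° (one solution)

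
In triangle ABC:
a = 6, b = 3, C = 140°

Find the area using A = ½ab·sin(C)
A = ½·a·b·sin(C) = ½·6·3·sin(140°)
sin(140°) ≈ 0.642788
A ≈ ½·18·0.642788 = 9·0.642788 ≈ 5.78509

Area = 5.785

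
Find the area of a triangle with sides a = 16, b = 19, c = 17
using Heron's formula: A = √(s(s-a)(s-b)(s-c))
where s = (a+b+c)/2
s = (16 + 19 + 17)/2 = 52/2 = 26
s − a = 10, s − b = 7, s − c = 9
s(s−a)(s−b)(s−c) = 26·10·7·9 = 16380
Area = √16380 ≈ 127.984

s = 26.0, Area = 128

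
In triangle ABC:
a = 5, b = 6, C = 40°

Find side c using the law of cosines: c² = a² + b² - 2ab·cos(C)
c² = 5² + 6² − 2·5·6·cos(40°)
cos(40°) ≈ 0.766044
c² ≈ 25 + 36 − 60·(0.766044) ≈ 61 − 45.9627 ≈ 15.0373
c ≈ √15.0373 ≈ 3.8778

c = 3.878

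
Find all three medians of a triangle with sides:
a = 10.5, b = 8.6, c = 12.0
Median formula: m_a = ½√(2b² + 2c² − a²) (and cyclically). a² = 110.25, b² = 73.96, c² = 144.
m_a = ½√(2·73.96 + 2·144 − 110.25) = ½√325.67 ≈ ½·18.0463 ≈ 9.02316
m_b = ½√(2·110.25 + 2·144 − 73.96) = ½√434.54 ≈ ½·20.8456 ≈ 10.4228
m_c = ½√(2·110.25 + 2·73.96 − 144) = ½√224.42 ≈ ½·14.9807 ≈ 7.49033

m_a = 9.023, m_b = 10.42, m_c = 7.49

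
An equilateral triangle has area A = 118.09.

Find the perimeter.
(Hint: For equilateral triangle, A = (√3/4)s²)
A = (√3/4)s²  ⇒  s² = 4A/√3 = 4·118.09/√3 = 472.36/1.73205 ≈ 272.717
s ≈ √272.717 ≈ 16.5142
Perimeter = 3s ≈ 3·16.5142 ≈ 49.5425

Perimeter = 49.54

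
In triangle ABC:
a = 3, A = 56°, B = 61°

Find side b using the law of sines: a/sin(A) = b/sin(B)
a/sin(A) = b/sin(B)  ⇒  b = a·sin(B)/sin(A) = 3·sin(61°)/sin(56°)
sin(61°) ≈ 0.87462, sin(56°) ≈ 0.829038
b ≈ 3·0.87462/0.829038 ≈ 2.62386/0.829038 ≈ 3.16495

b = 3.165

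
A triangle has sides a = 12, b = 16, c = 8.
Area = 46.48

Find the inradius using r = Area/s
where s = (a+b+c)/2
s = (12 + 16 + 8)/2 = 36/2 = 18
r = Area/s = 46.48/18 ≈ 2.58222

r = 2.582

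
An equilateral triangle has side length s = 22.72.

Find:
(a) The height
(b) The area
(a) The height splits the triangle into two 30-60-90 halves: h = s·√3/2 = 22.72·1.73205/2 ≈ 39.3522/2 ≈ 19.6761
(b) Area = (√3/4)·s² = (√3/4)·22.72² = (√3/4)·516.1984 ≈ 0.433013·516.1984 ≈ 223.52

Height = 19.68, Area = 223.5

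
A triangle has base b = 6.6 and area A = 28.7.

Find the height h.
A = ½·b·h  ⇒  h = 2A/b = 2·28.7/6.6 = 57.4/6.6 ≈ 8.69697

h = 8.697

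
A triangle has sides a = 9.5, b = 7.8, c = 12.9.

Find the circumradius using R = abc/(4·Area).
First find the area with Heron's formula.
s = (9.5 + 7.8 + 12.9)/2 = 15.1
Area = √(s(s−a)(s−b)(s−c)) = √(15.1·5.6·7.3·2.2) ≈ √1358.03 ≈ 36.8515
abc = 9.5·7.8·12.9 = 955.89
R = abc/(4·Area) ≈ 955.89/(4·36.8515) = 955.89/147.406 ≈ 6.48474

R = 6.485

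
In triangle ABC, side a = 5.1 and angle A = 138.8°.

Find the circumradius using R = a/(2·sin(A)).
R = a/(2·sin(A)) = 5.1/(2·sin(138.8°))
sin(138.8°) ≈ 0.658689
R ≈ 5.1/(2·0.658689) = 5.1/1.31738 ≈ 3.87132

R = 3.871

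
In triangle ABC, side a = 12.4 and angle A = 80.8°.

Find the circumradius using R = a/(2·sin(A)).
R = a/(2·sin(A)) = 12.4/(2·sin(80.8°))
sin(80.8°) ≈ 0.987136
R ≈ 12.4/(2·0.987136) = 12.4/1.97427 ≈ 6.28079

R = 6.281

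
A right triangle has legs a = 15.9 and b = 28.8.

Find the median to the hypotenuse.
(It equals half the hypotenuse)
Hypotenuse c = √(a² + b²) = √(252.81 + 829.44) = √1082.25 ≈ 32.8976
Median to hypotenuse = c/2 ≈ 32.8976/2 ≈ 16.4488

Median = 16.45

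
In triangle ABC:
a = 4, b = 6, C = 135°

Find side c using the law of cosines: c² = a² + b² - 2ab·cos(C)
c² = 4² + 6² − 2·4·6·cos(135°)
cos(135°) ≈ -0.707107
c² ≈ 16 + 36 − 48·(-0.707107) ≈ 52 + 33.9411 ≈ 85.9411
c ≈ √85.9411 ≈ 9.27044

c = 9.27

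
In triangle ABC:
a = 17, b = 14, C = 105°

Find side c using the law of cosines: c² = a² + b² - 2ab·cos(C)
c² = 17² + 14² − 2·17·14·cos(105°)
cos(105°) ≈ -0.258819
c² ≈ 289 + 196 − 476·(-0.258819) ≈ 485 + 123.198 ≈ 608.198
c ≈ √608.198 ≈ 24.6617

c = 24.66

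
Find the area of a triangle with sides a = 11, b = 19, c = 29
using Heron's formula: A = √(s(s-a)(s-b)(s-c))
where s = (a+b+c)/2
s = (11 + 19 + 29)/2 = 59/2 = 29.5
s − a = 18.5, s − b = 10.5, s − c = 0.5
s(s−a)(s−b)(s−c) = 29.5·18.5·10.5·0.5 = 2865.1875
Area = √2865.1875 ≈ 53.5274

s = 29.5, Area = 53.53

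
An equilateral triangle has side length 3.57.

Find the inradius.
r = Area/s with s the semi-perimeter.
Area = (√3/4)·3.57² = (√3/4)·12.7449 ≈ 0.433013·12.7449 ≈ 5.5187
s = 3·3.57/2 = 5.355
r ≈ 5.5187/5.355 ≈ 1.03057
(Equivalently r = side/(2√3) = 3.57/3.4641 ≈ 1.03057.)

r = 1.031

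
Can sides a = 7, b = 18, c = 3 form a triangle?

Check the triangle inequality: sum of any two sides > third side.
a + b vs c: 7 + 18 = 25 > 3  ✓
a + c vs b: 7 + 3 = 10 ≤ 18  ✗
b + c vs a: 18 + 3 = 21 > 7  ✓

No: 7 + 3 = 10 is not > 18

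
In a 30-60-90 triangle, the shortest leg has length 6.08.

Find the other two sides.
In a 30-60-90 triangle the sides are in ratio 1 : √3 : 2 (short leg : long leg : hypotenuse).
Long leg = 6.08·√3 ≈ 6.08·1.73205 ≈ 10.5309
Hypotenuse = 2·6.08 = 12.16

Long leg = 6.08√3 = 10.53, Hypotenuse = 12.16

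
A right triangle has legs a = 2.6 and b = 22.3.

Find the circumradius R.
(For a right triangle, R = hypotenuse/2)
Hypotenuse c = √(a² + b²) = √(6.76 + 497.29) = √504.05 ≈ 22.4511
R = c/2 ≈ 22.4511/2 ≈ 11.2255

R = 11.23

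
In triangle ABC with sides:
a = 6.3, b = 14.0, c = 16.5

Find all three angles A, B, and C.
Law of cosines for each angle (a² = 39.69, b² = 196, c² = 272.25):
cos(A) = (b² + c² − a²)/(2bc) = (196 + 272.25 − 39.69)/(2·14.0·16.5) = 428.56/462 ≈ 0.927619  ⇒  A ≈ 21.9333°
cos(B) = (a² + c² − b²)/(2ac) = (39.69 + 272.25 − 196)/(2·6.3·16.5) = 115.94/207.9 ≈ 0.557672  ⇒  B ≈ 56.105°
cos(C) = (a² + b² − c²)/(2ab) = (39.69 + 196 − 272.25)/(2·6.3·14.0) = -36.56/176.4 ≈ -0.207256  ⇒  C ≈ 101.962°
Check: A + B + C ≈ 180°

A = 21.93°, B = 56.11°, C = 102°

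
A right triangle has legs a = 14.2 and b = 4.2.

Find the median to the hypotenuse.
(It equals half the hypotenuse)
Hypotenuse c = √(a² + b²) = √(201.64 + 17.64) = √219.28 ≈ 14.8081
Median to hypotenuse = c/2 ≈ 14.8081/2 ≈ 7.40405

Median = 7.404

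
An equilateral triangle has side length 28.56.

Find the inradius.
r = Area/s with s the semi-perimeter.
Area = (√3/4)·28.56² = (√3/4)·815.6736 ≈ 0.433013·815.6736 ≈ 353.197
s = 3·28.56/2 = 42.84
r ≈ 353.197/42.84 ≈ 8.24456
(Equivalently r = side/(2√3) = 28.56/3.4641 ≈ 8.24456.)

r = 8.245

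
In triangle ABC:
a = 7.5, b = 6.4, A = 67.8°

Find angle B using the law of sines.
a/sin(A) = b/sin(B)  ⇒  sin(B) = b·sin(A)/a = 6.4·sin(67.8°)/7.5
sin(67.8°) ≈ 0.925871
sin(B) ≈ 6.4·0.925871/7.5 ≈ 5.92557/7.5 ≈ 0.790076
B = arcsin(0.790076) ≈ 52.1926°
(Since b ≤ a we need B ≤ A, so the obtuse alternative 180° − 52.1926° ≈ 127.807° is rejected.)

B = 52.19°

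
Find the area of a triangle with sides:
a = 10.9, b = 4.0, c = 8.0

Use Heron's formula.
s = (10.9 + 4.0 + 8.0)/2 = 22.9/2 = 11.45
s − a = 0.55, s − b = 7.45, s − c = 3.45
s(s−a)(s−b)(s−c) = 11.45·0.55·7.45·3.45 ≈ 161.861
Area = √161.861 ≈ 12.7225

Area = 12.72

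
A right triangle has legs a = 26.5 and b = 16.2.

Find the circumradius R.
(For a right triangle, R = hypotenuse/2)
Hypotenuse c = √(a² + b²) = √(702.25 + 262.44) = √964.69 ≈ 31.0595
R = c/2 ≈ 31.0595/2 ≈ 15.5297

R = 15.53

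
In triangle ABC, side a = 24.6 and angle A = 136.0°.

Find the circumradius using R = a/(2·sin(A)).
R = a/(2·sin(A)) = 24.6/(2·sin(136.0°))
sin(136.0°) ≈ 0.694658
R ≈ 24.6/(2·0.694658) = 24.6/1.38932 ≈ 17.7065

R = 17.71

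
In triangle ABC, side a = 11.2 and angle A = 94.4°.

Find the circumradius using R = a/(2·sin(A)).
R = a/(2·sin(A)) = 11.2/(2·sin(94.4°))
sin(94.4°) ≈ 0.997053
R ≈ 11.2/(2·0.997053) = 11.2/1.99411 ≈ 5.61655

R = 5.617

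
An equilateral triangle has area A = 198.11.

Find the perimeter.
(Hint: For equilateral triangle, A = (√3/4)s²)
A = (√3/4)s²  ⇒  s² = 4A/√3 = 4·198.11/√3 = 792.44/1.73205 ≈ 457.515
s ≈ √457.515 ≈ 21.3896
Perimeter = 3s ≈ 3·21.3896 ≈ 64.1688

Perimeter = 64.17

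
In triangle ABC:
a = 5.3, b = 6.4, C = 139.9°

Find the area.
Two sides and the included angle (SAS): A = ½·a·b·sin(C) = ½·5.3·6.4·sin(139.9°)
sin(139.9°) ≈ 0.644124
A ≈ ½·33.92·0.644124 = 16.96·0.644124 ≈ 10.9243

Area = 10.92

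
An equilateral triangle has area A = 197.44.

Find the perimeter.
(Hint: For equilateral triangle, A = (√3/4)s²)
A = (√3/4)s²  ⇒  s² = 4A/√3 = 4·197.44/√3 = 789.76/1.73205 ≈ 455.968
s ≈ √455.968 ≈ 21.3534
Perimeter = 3s ≈ 3·21.3534 ≈ 64.0602

Perimeter = 64.06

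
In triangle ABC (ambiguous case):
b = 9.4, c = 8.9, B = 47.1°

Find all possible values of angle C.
b/sin(B) = c/sin(C)  ⇒  sin(C) = c·sin(B)/b = 8.9·sin(47.1°)/9.4
sin(47.1°) ≈ 0.732543
sin(C) ≈ 8.9·0.732543/9.4 ≈ 6.51963/9.4 ≈ 0.693578
Candidate 1: C₁ = arcsin(0.693578) ≈ 43.914°  →  A = 180° − 47.1° − 43.914° ≈ 88.986° > 0, valid
Candidate 2: C₂ = 180° − C₁ ≈ 136.086°  →  A = 180° − 47.1° − 136.086° ≈ -3.186° ≤ 0, not a valid triangle

C = 43.91° (one solution)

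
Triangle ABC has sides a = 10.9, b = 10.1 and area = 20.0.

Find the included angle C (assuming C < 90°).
Area = ½·a·b·sin(C)  ⇒  sin(C) = 2·Area/(a·b) = 2·20.0/(10.9·10.1) = 40/110.09 ≈ 0.363339
C = arcsin(0.363339) ≈ 21.3054° (taking the acute solution since C < 90°)

C = 21.31°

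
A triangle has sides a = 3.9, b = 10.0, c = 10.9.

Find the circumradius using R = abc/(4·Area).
First find the area with Heron's formula.
s = (3.9 + 10.0 + 10.9)/2 = 12.4
Area = √(s(s−a)(s−b)(s−c)) = √(12.4·8.5·2.4·1.5) ≈ √379.44 ≈ 19.4792
abc = 3.9·10.0·10.9 = 425.1
R = abc/(4·Area) ≈ 425.1/(4·19.4792) = 425.1/77.9169 ≈ 5.45581

R = 5.456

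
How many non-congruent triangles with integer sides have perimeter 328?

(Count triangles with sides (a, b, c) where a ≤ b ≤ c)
Let a ≤ b ≤ c with a + b + c = 328. The only binding inequality is a + b > c, i.e. 328 − c > c, so c < 328/2; and c ≥ 328/3 since c is the largest side.
So 110 ≤ c ≤ 163. For each c, b runs from ⌈(328 − c)/2⌉ up to c (then a = 328 − b − c satisfies 1 ≤ a ≤ b automatically), giving c − ⌈(328 − c)/2⌉ + 1 choices.
Summing over c: 2 + 3 + 5 + 6 + … + 80 + 81  (54 terms, c = 110, …, 163) = 2241
Check (closed form: nearest integer to p²/48 for even p, (p+3)²/48 for odd p): 328²/48 = 107584/48 ≈ 2241.33 → 2241

2241 triangles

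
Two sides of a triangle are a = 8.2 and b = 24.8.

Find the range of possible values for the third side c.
Triangle inequality: |a − b| < c < a + b
|a − b| = |8.2 − 24.8| = 16.6
a + b = 8.2 + 24.8 = 33

16.6 < c < 33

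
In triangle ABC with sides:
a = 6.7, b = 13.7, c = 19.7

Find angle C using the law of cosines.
c² = a² + b² − 2ab·cos(C)  ⇒  cos(C) = (a² + b² − c²)/(2ab)
cos(C) = (6.7² + 13.7² − 19.7²)/(2·6.7·13.7) = (44.89 + 187.69 − 388.09)/183.58 = -155.51/183.58 ≈ -0.847097
C = arccos(-0.847097) ≈ 147.897°

C = 147.9°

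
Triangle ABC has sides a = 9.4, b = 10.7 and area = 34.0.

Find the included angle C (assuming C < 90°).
Area = ½·a·b·sin(C)  ⇒  sin(C) = 2·Area/(a·b) = 2·34.0/(9.4·10.7) = 68/100.58 ≈ 0.676079
C = arcsin(0.676079) ≈ 42.538° (taking the acute solution since C < 90°)

C = 42.54°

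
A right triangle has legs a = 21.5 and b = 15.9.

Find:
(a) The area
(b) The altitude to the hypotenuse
(a) The legs are perpendicular, so Area = ½·a·b = ½·21.5·15.9 = ½·341.85 = 170.925
(b) Hypotenuse c = √(a² + b²) = √(462.25 + 252.81) = √715.06 ≈ 26.7406
    Area = ½·c·h_c  ⇒  h_c = 2·Area/c = 341.85/26.7406 ≈ 12.7839

Area = 170.925, h_c = 12.78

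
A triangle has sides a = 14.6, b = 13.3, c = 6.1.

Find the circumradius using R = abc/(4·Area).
First find the area with Heron's formula.
s = (14.6 + 13.3 + 6.1)/2 = 17
Area = √(s(s−a)(s−b)(s−c)) = √(17·2.4·3.7·10.9) ≈ √1645.46 ≈ 40.5643
abc = 14.6·13.3·6.1 = 1184.498
R = abc/(4·Area) ≈ 1184.498/(4·40.5643) = 1184.498/162.257 ≈ 7.30012

R = 7.3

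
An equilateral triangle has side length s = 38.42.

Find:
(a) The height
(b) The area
(a) The height splits the triangle into two 30-60-90 halves: h = s·√3/2 = 38.42·1.73205/2 ≈ 66.5454/2 ≈ 33.2727
(b) Area = (√3/4)·s² = (√3/4)·38.42² = (√3/4)·1476.0964 ≈ 0.433013·1476.0964 ≈ 639.168

Height = 33.27, Area = 639.2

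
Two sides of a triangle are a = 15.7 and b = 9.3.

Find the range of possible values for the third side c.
Triangle inequality: |a − b| < c < a + b
|a − b| = |15.7 − 9.3| = 6.4
a + b = 15.7 + 9.3 = 25

6.4 < c < 25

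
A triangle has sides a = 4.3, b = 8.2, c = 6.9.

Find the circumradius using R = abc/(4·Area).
First find the area with Heron's formula.
s = (4.3 + 8.2 + 6.9)/2 = 9.7
Area = √(s(s−a)(s−b)(s−c)) = √(9.7·5.4·1.5·2.8) ≈ √219.996 ≈ 14.8323
abc = 4.3·8.2·6.9 = 243.294
R = abc/(4·Area) ≈ 243.294/(4·14.8323) = 243.294/59.329 ≈ 4.10076

R = 4.101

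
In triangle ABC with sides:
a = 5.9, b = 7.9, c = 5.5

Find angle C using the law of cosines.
c² = a² + b² − 2ab·cos(C)  ⇒  cos(C) = (a² + b² − c²)/(2ab)
cos(C) = (5.9² + 7.9² − 5.5²)/(2·5.9·7.9) = (34.81 + 62.41 − 30.25)/93.22 = 66.97/93.22 ≈ 0.718408
C = arccos(0.718408) ≈ 44.0768°

C = 44.08°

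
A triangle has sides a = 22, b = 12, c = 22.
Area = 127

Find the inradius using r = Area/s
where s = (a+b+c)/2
s = (22 + 12 + 22)/2 = 56/2 = 28
r = Area/s = 127/28 ≈ 4.53571

r = 4.536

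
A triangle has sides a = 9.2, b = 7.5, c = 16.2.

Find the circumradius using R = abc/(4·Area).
First find the area with Heron's formula.
s = (9.2 + 7.5 + 16.2)/2 = 16.45
Area = √(s(s−a)(s−b)(s−c)) = √(16.45·7.25·8.95·0.25) ≈ √266.85 ≈ 16.3355
abc = 9.2·7.5·16.2 = 1117.8
R = abc/(4·Area) ≈ 1117.8/(4·16.3355) = 1117.8/65.3422 ≈ 17.1069

R = 17.11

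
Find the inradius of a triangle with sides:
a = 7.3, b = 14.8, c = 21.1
r = Area/s where s is the semi-perimeter.
s = (7.3 + 14.8 + 21.1)/2 = 43.2/2 = 21.6
Area = √(s(s−a)(s−b)(s−c)) = √(21.6·14.3·6.8·0.5) ≈ √1050.19 ≈ 32.4067
r ≈ 32.4067/21.6 ≈ 1.50031

r = 1.5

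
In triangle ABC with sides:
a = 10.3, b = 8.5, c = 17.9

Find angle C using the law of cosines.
c² = a² + b² − 2ab·cos(C)  ⇒  cos(C) = (a² + b² − c²)/(2ab)
cos(C) = (10.3² + 8.5² − 17.9²)/(2·10.3·8.5) = (106.09 + 72.25 − 320.41)/175.1 = -142.07/175.1 ≈ -0.811365
C = arccos(-0.811365) ≈ 144.23°

C = 144.2°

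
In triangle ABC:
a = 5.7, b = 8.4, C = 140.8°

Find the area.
Two sides and the included angle (SAS): A = ½·a·b·sin(C) = ½·5.7·8.4·sin(140.8°)
sin(140.8°) ≈ 0.632029
A ≈ ½·47.88·0.632029 = 23.94·0.632029 ≈ 15.1308

Area = 15.13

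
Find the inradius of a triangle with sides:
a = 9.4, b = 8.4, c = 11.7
r = Area/s where s is the semi-perimeter.
s = (9.4 + 8.4 + 11.7)/2 = 29.5/2 = 14.75
Area = √(s(s−a)(s−b)(s−c)) = √(14.75·5.35·6.35·3.05) ≈ √1528.34 ≈ 39.094
r ≈ 39.094/14.75 ≈ 2.65044

r = 2.65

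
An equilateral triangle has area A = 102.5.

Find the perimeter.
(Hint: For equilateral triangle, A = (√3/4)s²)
A = (√3/4)s²  ⇒  s² = 4A/√3 = 4·102.5/√3 = 410/1.73205 ≈ 236.714
s ≈ √236.714 ≈ 15.3855
Perimeter = 3s ≈ 3·15.3855 ≈ 46.1565

Perimeter = 46.16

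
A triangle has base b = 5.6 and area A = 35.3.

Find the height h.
A = ½·b·h  ⇒  h = 2A/b = 2·35.3/5.6 = 70.6/5.6 ≈ 12.6071

h = 12.61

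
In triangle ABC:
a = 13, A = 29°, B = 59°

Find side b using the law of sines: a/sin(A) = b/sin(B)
a/sin(A) = b/sin(B)  ⇒  b = a·sin(B)/sin(A) = 13·sin(59°)/sin(29°)
sin(59°) ≈ 0.857167, sin(29°) ≈ 0.48481
b ≈ 13·0.857167/0.48481 ≈ 11.1432/0.48481 ≈ 22.9846

b = 22.98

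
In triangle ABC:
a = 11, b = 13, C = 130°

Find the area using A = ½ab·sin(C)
A = ½·a·b·sin(C) = ½·11·13·sin(130°)
sin(130°) ≈ 0.766044
A ≈ ½·143·0.766044 = 71.5·0.766044 ≈ 54.7722

Area = 54.77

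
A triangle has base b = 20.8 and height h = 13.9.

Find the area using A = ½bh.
A = ½·b·h = ½·20.8·13.9 = ½·289.12 = 144.56

Area = 144.56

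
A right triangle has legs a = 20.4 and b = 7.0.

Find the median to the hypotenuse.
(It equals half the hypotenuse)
Hypotenuse c = √(a² + b²) = √(416.16 + 49) = √465.16 ≈ 21.5676
Median to hypotenuse = c/2 ≈ 21.5676/2 ≈ 10.7838

Median = 10.78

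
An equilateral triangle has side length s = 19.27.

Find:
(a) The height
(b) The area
(a) The height splits the triangle into two 30-60-90 halves: h = s·√3/2 = 19.27·1.73205/2 ≈ 33.3766/2 ≈ 16.6883
(b) Area = (√3/4)·s² = (√3/4)·19.27² = (√3/4)·371.3329 ≈ 0.433013·371.3329 ≈ 160.792

Height = 16.69, Area = 160.8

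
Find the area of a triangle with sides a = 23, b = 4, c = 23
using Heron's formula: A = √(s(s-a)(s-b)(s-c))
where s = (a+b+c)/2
s = (23 + 4 + 23)/2 = 50/2 = 25
s − a = 2, s − b = 21, s − c = 2
s(s−a)(s−b)(s−c) = 25·2·21·2 = 2100
Area = √2100 ≈ 45.8258

s = 25.0, Area = 45.83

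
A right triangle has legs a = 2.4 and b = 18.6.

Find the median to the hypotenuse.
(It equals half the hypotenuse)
Hypotenuse c = √(a² + b²) = √(5.76 + 345.96) = √351.72 ≈ 18.7542
Median to hypotenuse = c/2 ≈ 18.7542/2 ≈ 9.3771

Median = 9.377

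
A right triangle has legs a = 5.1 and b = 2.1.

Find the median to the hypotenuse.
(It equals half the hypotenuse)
Hypotenuse c = √(a² + b²) = √(26.01 + 4.41) = √30.42 ≈ 5.51543
Median to hypotenuse = c/2 ≈ 5.51543/2 ≈ 2.75772

Median = 2.758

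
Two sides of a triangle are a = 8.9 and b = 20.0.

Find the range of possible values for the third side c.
Triangle inequality: |a − b| < c < a + b
|a − b| = |8.9 − 20.0| = 11.1
a + b = 8.9 + 20.0 = 28.9

11.1 < c < 28.9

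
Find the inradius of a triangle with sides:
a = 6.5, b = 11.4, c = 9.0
r = Area/s where s is the semi-perimeter.
s = (6.5 + 11.4 + 9.0)/2 = 26.9/2 = 13.45
Area = √(s(s−a)(s−b)(s−c)) = √(13.45·6.95·2.05·4.45) ≈ √852.748 ≈ 29.2019
r ≈ 29.2019/13.45 ≈ 2.17114

r = 2.171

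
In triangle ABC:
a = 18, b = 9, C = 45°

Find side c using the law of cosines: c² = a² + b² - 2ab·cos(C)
c² = 18² + 9² − 2·18·9·cos(45°)
cos(45°) ≈ 0.707107
c² ≈ 324 + 81 − 324·(0.707107) ≈ 405 − 229.103 ≈ 175.897
c ≈ √175.897 ≈ 13.2626

c = 13.26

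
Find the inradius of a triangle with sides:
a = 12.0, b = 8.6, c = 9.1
r = Area/s where s is the semi-perimeter.
s = (12.0 + 8.6 + 9.1)/2 = 29.7/2 = 14.85
Area = √(s(s−a)(s−b)(s−c)) = √(14.85·2.85·6.25·5.75) ≈ √1520.96 ≈ 38.9995
r ≈ 38.9995/14.85 ≈ 2.62623

r = 2.626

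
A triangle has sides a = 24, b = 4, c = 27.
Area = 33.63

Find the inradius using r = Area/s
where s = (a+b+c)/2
s = (24 + 4 + 27)/2 = 55/2 = 27.5
r = Area/s = 33.63/27.5 ≈ 1.22291

r = 1.223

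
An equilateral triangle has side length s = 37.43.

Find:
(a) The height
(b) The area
(a) The height splits the triangle into two 30-60-90 halves: h = s·√3/2 = 37.43·1.73205/2 ≈ 64.8307/2 ≈ 32.4153
(b) Area = (√3/4)·s² = (√3/4)·37.43² = (√3/4)·1401.0049 ≈ 0.433013·1401.0049 ≈ 606.653

Height = 32.42, Area = 606.7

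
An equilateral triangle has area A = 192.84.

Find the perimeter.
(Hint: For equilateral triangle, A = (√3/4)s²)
A = (√3/4)s²  ⇒  s² = 4A/√3 = 4·192.84/√3 = 771.36/1.73205 ≈ 445.345
s ≈ √445.345 ≈ 21.1032
Perimeter = 3s ≈ 3·21.1032 ≈ 63.3096

Perimeter = 63.31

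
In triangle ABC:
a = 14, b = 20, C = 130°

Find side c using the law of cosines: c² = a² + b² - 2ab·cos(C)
c² = 14² + 20² − 2·14·20·cos(130°)
cos(130°) ≈ -0.642788
c² ≈ 196 + 400 − 560·(-0.642788) ≈ 596 + 359.961 ≈ 955.961
c ≈ √955.961 ≈ 30.9186

c = 30.92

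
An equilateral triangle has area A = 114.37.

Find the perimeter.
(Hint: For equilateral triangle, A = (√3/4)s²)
A = (√3/4)s²  ⇒  s² = 4A/√3 = 4·114.37/√3 = 457.48/1.73205 ≈ 264.126
s ≈ √264.126 ≈ 16.252
Perimeter = 3s ≈ 3·16.252 ≈ 48.7559

Perimeter = 48.76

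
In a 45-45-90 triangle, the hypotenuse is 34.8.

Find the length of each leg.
In a 45-45-90 triangle hypotenuse = leg·√2, so leg = hypotenuse/√2.
Leg = 34.8/√2 ≈ 34.8/1.41421 ≈ 24.6073

Each leg = 24.61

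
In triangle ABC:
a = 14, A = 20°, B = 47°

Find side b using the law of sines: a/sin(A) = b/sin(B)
a/sin(A) = b/sin(B)  ⇒  b = a·sin(B)/sin(A) = 14·sin(47°)/sin(20°)
sin(47°) ≈ 0.731354, sin(20°) ≈ 0.34202
b ≈ 14·0.731354/0.34202 ≈ 10.239/0.34202 ≈ 29.9367

b = 29.94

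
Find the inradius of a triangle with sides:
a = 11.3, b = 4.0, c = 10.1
r = Area/s where s is the semi-perimeter.
s = (11.3 + 4.0 + 10.1)/2 = 25.4/2 = 12.7
Area = √(s(s−a)(s−b)(s−c)) = √(12.7·1.4·8.7·2.6) ≈ √402.184 ≈ 20.0545
r ≈ 20.0545/12.7 ≈ 1.5791

r = 1.579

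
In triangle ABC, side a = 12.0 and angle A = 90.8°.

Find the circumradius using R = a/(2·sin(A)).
R = a/(2·sin(A)) = 12.0/(2·sin(90.8°))
sin(90.8°) ≈ 0.999903
R ≈ 12.0/(2·0.999903) = 12.0/1.99981 ≈ 6.00058

R = 6.001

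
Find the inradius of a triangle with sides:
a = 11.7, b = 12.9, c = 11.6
r = Area/s where s is the semi-perimeter.
s = (11.7 + 12.9 + 11.6)/2 = 36.2/2 = 18.1
Area = √(s(s−a)(s−b)(s−c)) = √(18.1·6.4·5.2·6.5) ≈ √3915.39 ≈ 62.5731
r ≈ 62.5731/18.1 ≈ 3.45708

r = 3.457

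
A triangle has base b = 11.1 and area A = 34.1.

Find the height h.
A = ½·b·h  ⇒  h = 2A/b = 2·34.1/11.1 = 68.2/11.1 ≈ 6.14414

h = 6.144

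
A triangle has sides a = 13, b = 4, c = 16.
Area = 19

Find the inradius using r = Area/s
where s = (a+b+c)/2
s = (13 + 4 + 16)/2 = 33/2 = 16.5
r = Area/s = 19/16.5 ≈ 1.15152

r = 1.152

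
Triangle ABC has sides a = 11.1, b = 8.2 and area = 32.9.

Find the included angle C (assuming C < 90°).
Area = ½·a·b·sin(C)  ⇒  sin(C) = 2·Area/(a·b) = 2·32.9/(11.1·8.2) = 65.8/91.02 ≈ 0.722918
C = arcsin(0.722918) ≈ 46.2959° (taking the acute solution since C < 90°)

C = 46.3°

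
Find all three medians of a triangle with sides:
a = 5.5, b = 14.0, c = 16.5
Median formula: m_a = ½√(2b² + 2c² − a²) (and cyclically). a² = 30.25, b² = 196, c² = 272.25.
m_a = ½√(2·196 + 2·272.25 − 30.25) = ½√906.25 ≈ ½·30.104 ≈ 15.052
m_b = ½√(2·30.25 + 2·272.25 − 196) = ½√409 ≈ ½·20.2237 ≈ 10.1119
m_c = ½√(2·30.25 + 2·196 − 272.25) = ½√180.25 ≈ ½·13.4257 ≈ 6.71286

m_a = 15.05, m_b = 10.11, m_c = 6.713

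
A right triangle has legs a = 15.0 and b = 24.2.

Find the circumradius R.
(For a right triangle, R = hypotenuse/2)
Hypotenuse c = √(a² + b²) = √(225 + 585.64) = √810.64 ≈ 28.4717
R = c/2 ≈ 28.4717/2 ≈ 14.2359

R = 14.24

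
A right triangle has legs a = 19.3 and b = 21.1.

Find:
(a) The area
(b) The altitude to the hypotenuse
(a) The legs are perpendicular, so Area = ½·a·b = ½·19.3·21.1 = ½·407.23 = 203.615
(b) Hypotenuse c = √(a² + b²) = √(372.49 + 445.21) = √817.7 ≈ 28.5955
    Area = ½·c·h_c  ⇒  h_c = 2·Area/c = 407.23/28.5955 ≈ 14.2411

Area = 203.615, h_c = 14.24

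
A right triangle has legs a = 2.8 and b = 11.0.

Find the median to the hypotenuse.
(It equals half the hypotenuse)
Hypotenuse c = √(a² + b²) = √(7.84 + 121) = √128.84 ≈ 11.3508
Median to hypotenuse = c/2 ≈ 11.3508/2 ≈ 5.67539

Median = 5.675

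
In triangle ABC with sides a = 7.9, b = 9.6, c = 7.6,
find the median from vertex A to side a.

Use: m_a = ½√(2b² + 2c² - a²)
m_a = ½√(2·9.6² + 2·7.6² − 7.9²) = ½√(2·92.16 + 2·57.76 − 62.41) = ½√(184.32 + 115.52 − 62.41) = ½√237.43
√237.43 ≈ 15.4088, so m_a ≈ 7.70438

m_a = 7.704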